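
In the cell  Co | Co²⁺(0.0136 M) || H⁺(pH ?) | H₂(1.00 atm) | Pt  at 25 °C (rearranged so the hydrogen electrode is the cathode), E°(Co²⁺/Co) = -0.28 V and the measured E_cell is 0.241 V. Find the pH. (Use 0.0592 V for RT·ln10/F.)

E°_cell = 0.28 V and n = 2.
log Q = n(E° − E)/0.0592 = 2×(0.28 − 0.241)/0.0592 = 1.318.
With Q = [Co²⁺]·P(H₂) / [H⁺]^2, solving for [H⁺] gives log[H⁺] = -1.592, so pH = 1.59.

pH = 1.59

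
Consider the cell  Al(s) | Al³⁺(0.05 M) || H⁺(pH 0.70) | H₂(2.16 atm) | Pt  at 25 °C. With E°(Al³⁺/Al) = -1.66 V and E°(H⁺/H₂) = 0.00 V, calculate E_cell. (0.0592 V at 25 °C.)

The hydrogen couple is the cathode, so E°_cell = 1.66 V; n = 6.
[H⁺] = 10^(−0.70) = 0.20 M, and Q = [Al³⁺]^2·P(H₂)^3 / [H⁺]^6 = 399.
E = E° − (0.0592/6) log Q = 1.66 − (0.0592/6)(2.601) = 1.634 V.

1.63 V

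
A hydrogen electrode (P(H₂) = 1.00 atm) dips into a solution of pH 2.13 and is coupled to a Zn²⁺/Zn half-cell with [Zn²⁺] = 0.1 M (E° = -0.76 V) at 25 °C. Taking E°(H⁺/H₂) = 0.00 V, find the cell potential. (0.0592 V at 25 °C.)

0.66 V

The hydrogen couple is the cathode, so E°_cell = 0.76 V; n = 2.
[H⁺] = 10^(−2.13) = 0.0074 M, and Q = [Zn²⁺]·P(H₂) / [H⁺]^2 = 1820.
E = E° − (0.0592/2) log Q = 0.76 − (0.0592/2)(3.260) = 0.664 V.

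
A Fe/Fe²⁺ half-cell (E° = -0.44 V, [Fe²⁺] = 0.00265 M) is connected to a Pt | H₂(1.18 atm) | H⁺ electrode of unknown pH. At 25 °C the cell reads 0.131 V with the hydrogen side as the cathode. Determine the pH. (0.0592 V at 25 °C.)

E°_cell = 0.44 V and n = 2.
log Q = n(E° − E)/0.0592 = 2×(0.44 − 0.131)/0.0592 = 10.439.
With Q = [Fe²⁺]·P(H₂) / [H⁺]^2, solving for [H⁺] gives log[H⁺] = -6.472, so pH = 6.47.

pH = 6.47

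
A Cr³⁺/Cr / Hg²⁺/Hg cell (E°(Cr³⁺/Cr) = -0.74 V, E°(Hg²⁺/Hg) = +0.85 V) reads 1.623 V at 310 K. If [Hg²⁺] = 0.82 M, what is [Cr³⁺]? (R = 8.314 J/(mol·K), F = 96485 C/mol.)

0.018 M

From the Nernst equation, ln Q = nF(E° − E)/RT = 6×96485×(1.59 − 1.623)/(8.314×310) = -7.412, so Q = 6.04 × 10^-4.
With Q = [Cr³⁺]^2/[Hg²⁺]^3 and the known concentrations, [Cr³⁺]^2 in the numerator gives [Cr³⁺] = 0.018 M.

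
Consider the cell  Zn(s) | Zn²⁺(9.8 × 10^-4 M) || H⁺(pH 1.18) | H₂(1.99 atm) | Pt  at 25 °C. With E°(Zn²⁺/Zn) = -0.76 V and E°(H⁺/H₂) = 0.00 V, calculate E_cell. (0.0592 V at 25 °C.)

The hydrogen couple is the cathode, so E°_cell = 0.76 V; n = 2.
[H⁺] = 10^(−1.18) = 0.066 M, and Q = [Zn²⁺]·P(H₂) / [H⁺]^2 = 0.447.
E = E° − (0.0592/2) log Q = 0.76 − (0.0592/2)(-0.350) = 0.770 V.

0.77 V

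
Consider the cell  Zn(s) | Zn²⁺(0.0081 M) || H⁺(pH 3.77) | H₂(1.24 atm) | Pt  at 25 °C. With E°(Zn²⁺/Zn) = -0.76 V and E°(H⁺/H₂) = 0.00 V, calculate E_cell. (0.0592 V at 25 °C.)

The hydrogen couple is the cathode, so E°_cell = 0.76 V; n = 2.
[H⁺] = 10^(−3.77) = 1.7 × 10^-4 M, and Q = [Zn²⁺]·P(H₂) / [H⁺]^2 = 3.48 × 10^5.
E = E° − (0.0592/2) log Q = 0.76 − (0.0592/2)(5.542) = 0.596 V.

0.60 V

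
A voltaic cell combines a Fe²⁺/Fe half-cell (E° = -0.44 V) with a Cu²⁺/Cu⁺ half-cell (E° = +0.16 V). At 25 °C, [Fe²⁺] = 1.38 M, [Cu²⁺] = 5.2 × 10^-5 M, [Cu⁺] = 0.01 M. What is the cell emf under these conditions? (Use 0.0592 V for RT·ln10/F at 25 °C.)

The Cu²⁺/Cu⁺ couple has the higher reduction potential and acts as the cathode, so E°_cell = +0.16 − (-0.44) = 0.60 V.
Balancing electrons gives n = 2; the reaction quotient is Q = [Fe²⁺]·[Cu⁺]^2/[Cu²⁺]^2 = 5.1 × 10^4.
At 25 °C, E = E° − (0.0592/n) log Q = 0.60 − (0.0592/2)(4.708) = 0.600 − 0.139 = 0.461 V.

0.461 V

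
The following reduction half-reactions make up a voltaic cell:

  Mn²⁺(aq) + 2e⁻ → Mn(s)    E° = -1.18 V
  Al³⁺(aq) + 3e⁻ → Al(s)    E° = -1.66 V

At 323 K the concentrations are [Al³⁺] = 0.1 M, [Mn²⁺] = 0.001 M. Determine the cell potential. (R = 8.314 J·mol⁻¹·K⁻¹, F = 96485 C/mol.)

The Mn²⁺/Mn couple has the higher reduction potential and acts as the cathode, so E°_cell = -1.18 − (-1.66) = 0.48 V.
Balancing electrons gives n = 6; the reaction quotient is Q = [Al³⁺]^2/[Mn²⁺]^3 = 1 × 10^7.
E = E° − (RT/nF) ln Q = 0.48 − (8.314×323)/(6×96485) × (16.118) = 0.480 − 0.075 = 0.405 V.

0.405 V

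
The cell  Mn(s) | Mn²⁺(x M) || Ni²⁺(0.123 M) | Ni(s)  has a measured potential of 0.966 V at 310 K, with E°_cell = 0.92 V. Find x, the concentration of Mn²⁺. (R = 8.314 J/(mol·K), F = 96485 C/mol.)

From the Nernst equation, ln Q = nF(E° − E)/RT = 2×96485×(0.92 − 0.966)/(8.314×310) = -3.444, so Q = 0.0319.
With Q = [Mn²⁺]/[Ni²⁺] and the known concentrations, [Mn²⁺] in the numerator gives [Mn²⁺] = 0.0039 M.

0.0039 M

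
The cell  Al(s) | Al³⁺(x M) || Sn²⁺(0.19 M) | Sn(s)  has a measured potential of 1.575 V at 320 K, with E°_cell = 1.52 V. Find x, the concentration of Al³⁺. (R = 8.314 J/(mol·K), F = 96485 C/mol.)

From the Nernst equation, ln Q = nF(E° − E)/RT = 6×96485×(1.52 − 1.575)/(8.314×320) = -11.968, so Q = 6.35 × 10^-6.
With Q = [Al³⁺]^2/[Sn²⁺]^3 and the known concentrations, [Al³⁺]^2 in the numerator gives [Al³⁺] = 2.1 × 10^-4 M.

2.1 × 10^-4 M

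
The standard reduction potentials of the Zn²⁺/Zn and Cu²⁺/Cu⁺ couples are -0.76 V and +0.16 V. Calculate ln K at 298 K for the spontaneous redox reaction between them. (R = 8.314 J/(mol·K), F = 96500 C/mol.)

E°_cell = +0.16 − (-0.76) = 0.92 V, with n = 2 electrons transferred.
At equilibrium E = 0, so the Nernst equation gives ln K = nFE°/RT = (2)(96500)(0.92)/((8.314)(298)) = 71.67.

ln K = 71.7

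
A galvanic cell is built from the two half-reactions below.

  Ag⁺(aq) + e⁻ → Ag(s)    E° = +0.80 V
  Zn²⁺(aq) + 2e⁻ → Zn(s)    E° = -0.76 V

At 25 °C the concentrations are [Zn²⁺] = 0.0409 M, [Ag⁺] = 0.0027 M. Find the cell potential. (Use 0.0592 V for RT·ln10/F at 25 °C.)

The Ag⁺/Ag couple has the higher reduction potential and acts as the cathode, so E°_cell = +0.80 − (-0.76) = 1.56 V.
Balancing electrons gives n = 2; the reaction quotient is Q = [Zn²⁺]/[Ag⁺]^2 = 5610.
At 25 °C, E = E° − (0.0592/n) log Q = 1.56 − (0.0592/2)(3.749) = 1.560 − 0.111 = 1.449 V.

1.45 V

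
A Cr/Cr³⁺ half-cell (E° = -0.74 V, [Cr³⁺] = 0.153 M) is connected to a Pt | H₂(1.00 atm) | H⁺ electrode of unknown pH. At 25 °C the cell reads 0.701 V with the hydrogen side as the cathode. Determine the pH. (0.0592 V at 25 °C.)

pH = 0.93

E°_cell = 0.74 V and n = 6.
log Q = n(E° − E)/0.0592 = 6×(0.74 − 0.701)/0.0592 = 3.953.
With Q = [Cr³⁺]^2·P(H₂)^3 / [H⁺]^6, solving for [H⁺] gives log[H⁺] = -0.931, so pH = 0.93.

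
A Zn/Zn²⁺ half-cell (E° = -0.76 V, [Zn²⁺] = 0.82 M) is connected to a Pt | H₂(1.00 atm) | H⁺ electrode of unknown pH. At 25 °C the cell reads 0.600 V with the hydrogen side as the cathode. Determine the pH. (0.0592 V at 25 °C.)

E°_cell = 0.76 V and n = 2.
log Q = n(E° − E)/0.0592 = 2×(0.76 − 0.600)/0.0592 = 5.405.
With Q = [Zn²⁺]·P(H₂) / [H⁺]^2, solving for [H⁺] gives log[H⁺] = -2.746, so pH = 2.75.

pH = 2.75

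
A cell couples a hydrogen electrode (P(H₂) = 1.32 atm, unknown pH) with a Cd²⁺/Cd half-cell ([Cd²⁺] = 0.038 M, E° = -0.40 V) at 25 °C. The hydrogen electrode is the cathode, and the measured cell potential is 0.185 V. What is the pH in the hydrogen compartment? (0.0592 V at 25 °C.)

E°_cell = 0.40 V and n = 2.
log Q = n(E° − E)/0.0592 = 2×(0.40 − 0.185)/0.0592 = 7.264.
With Q = [Cd²⁺]·P(H₂) / [H⁺]^2, solving for [H⁺] gives log[H⁺] = -4.282, so pH = 4.28.

pH = 4.28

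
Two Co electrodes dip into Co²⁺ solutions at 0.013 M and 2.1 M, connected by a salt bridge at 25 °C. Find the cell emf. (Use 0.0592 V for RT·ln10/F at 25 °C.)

Both half-cells are Co²⁺/Co, so E°_cell = 0. The concentrated side is the cathode; the cell reaction moves Co²⁺ from high to low concentration with n = 2.
Q = [Co²⁺]_dilute/[Co²⁺]_conc = 0.013/2.1 = 0.00619.
E = 0 − (0.0592/2) log Q = −(0.0592/2)(-2.208) = 0.0654 V.

0.065 V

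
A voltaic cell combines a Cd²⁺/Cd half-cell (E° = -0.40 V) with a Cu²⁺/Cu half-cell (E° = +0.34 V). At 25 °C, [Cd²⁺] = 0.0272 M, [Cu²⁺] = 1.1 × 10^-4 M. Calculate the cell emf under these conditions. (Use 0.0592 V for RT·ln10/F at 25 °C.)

The Cu²⁺/Cu couple has the higher reduction potential and acts as the cathode, so E°_cell = +0.34 − (-0.40) = 0.74 V.
Balancing electrons gives n = 2; the reaction quotient is Q = [Cd²⁺]/[Cu²⁺] = 247.
At 25 °C, E = E° − (0.0592/n) log Q = 0.74 − (0.0592/2)(2.393) = 0.740 − 0.071 = 0.669 V.

0.669 V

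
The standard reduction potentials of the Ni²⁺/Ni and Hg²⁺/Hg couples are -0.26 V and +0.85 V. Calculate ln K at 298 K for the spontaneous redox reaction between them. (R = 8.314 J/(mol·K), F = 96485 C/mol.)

E°_cell = +0.85 − (-0.26) = 1.11 V, with n = 2 electrons transferred.
At equilibrium E = 0, so the Nernst equation gives ln K = nFE°/RT = (2)(96485)(1.11)/((8.314)(298)) = 86.45.

ln K = 86.5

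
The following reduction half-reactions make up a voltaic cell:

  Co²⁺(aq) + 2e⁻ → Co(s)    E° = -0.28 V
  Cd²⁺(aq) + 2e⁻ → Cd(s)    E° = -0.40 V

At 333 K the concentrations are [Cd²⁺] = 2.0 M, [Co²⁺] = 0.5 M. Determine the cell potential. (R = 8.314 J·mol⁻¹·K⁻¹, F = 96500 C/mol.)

The Co²⁺/Co couple has the higher reduction potential and acts as the cathode, so E°_cell = -0.28 − (-0.40) = 0.12 V.
Balancing electrons gives n = 2; the reaction quotient is Q = [Cd²⁺]/[Co²⁺] = 4.00.
E = E° − (RT/nF) ln Q = 0.12 − (8.314×333)/(2×96500) × (1.386) = 0.120 − 0.020 = 0.100 V.

0.100 V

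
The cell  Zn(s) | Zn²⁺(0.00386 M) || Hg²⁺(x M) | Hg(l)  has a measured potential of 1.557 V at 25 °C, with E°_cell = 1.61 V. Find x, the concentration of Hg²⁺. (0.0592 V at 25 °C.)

From the Nernst equation, log Q = n(E° − E)/0.0592 = 2(1.61 − 1.557)/0.0592 = 1.791, so Q = 61.7.
With Q = [Zn²⁺]/[Hg²⁺] and the known concentrations, [Hg²⁺] in the denominator gives [Hg²⁺] = 6.3 × 10^-5 M.

6.3 × 10^-5 M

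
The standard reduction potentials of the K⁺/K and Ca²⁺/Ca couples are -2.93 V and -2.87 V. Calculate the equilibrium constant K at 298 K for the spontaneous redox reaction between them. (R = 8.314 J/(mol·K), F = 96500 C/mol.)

E°_cell = -2.87 − (-2.93) = 0.06 V, with n = 2 electrons transferred.
At equilibrium E = 0, so the Nernst equation gives ln K = nFE°/RT = (2)(96500)(0.06)/((8.314)(298)) = 4.67.
K = e^4.67 = 110.

110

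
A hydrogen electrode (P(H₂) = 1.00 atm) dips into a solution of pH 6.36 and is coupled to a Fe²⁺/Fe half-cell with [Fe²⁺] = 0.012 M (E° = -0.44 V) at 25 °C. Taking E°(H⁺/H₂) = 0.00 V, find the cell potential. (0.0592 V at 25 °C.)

0.12 V

The hydrogen couple is the cathode, so E°_cell = 0.44 V; n = 2.
[H⁺] = 10^(−6.36) = 4.4 × 10^-7 M, and Q = [Fe²⁺]·P(H₂) / [H⁺]^2 = 6.3 × 10^10.
E = E° − (0.0592/2) log Q = 0.44 − (0.0592/2)(10.799) = 0.120 V.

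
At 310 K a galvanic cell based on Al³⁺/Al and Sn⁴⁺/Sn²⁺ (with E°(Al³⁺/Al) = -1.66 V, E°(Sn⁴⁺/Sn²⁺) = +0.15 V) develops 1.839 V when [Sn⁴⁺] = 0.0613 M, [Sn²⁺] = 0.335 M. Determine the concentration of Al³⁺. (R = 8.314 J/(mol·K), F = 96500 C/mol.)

From the Nernst equation, ln Q = nF(E° − E)/RT = 6×96500×(1.81 − 1.839)/(8.314×310) = -6.515, so Q = 0.00148.
With Q = [Al³⁺]^2·[Sn²⁺]^3/[Sn⁴⁺]^3 and the known concentrations, [Al³⁺]^2 in the numerator gives [Al³⁺] = 0.003 M.

0.003 M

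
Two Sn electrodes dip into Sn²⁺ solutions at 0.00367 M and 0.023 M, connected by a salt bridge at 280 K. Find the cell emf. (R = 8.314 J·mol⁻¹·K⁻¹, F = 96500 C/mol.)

0.022 V

Both half-cells are Sn²⁺/Sn, so E°_cell = 0. The concentrated side is the cathode; the cell reaction moves Sn²⁺ from high to low concentration with n = 2.
Q = [Sn²⁺]_dilute/[Sn²⁺]_conc = 0.00367/0.023 = 0.160.
E = 0 − (RT/nF) ln Q = −((8.314×280)/(2×96500))(-1.835) = 0.0221 V.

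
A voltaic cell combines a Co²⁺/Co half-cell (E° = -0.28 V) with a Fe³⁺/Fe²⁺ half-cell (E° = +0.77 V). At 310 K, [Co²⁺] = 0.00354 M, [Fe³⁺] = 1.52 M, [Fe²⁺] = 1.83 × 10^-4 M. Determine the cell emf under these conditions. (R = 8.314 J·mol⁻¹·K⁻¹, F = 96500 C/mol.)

The Fe³⁺/Fe²⁺ couple has the higher reduction potential and acts as the cathode, so E°_cell = +0.77 − (-0.28) = 1.05 V.
Balancing electrons gives n = 2; the reaction quotient is Q = [Co²⁺]·[Fe²⁺]^2/[Fe³⁺]^2 = 5.13 × 10^-11.
E = E° − (RT/nF) ln Q = 1.05 − (8.314×310)/(2×96500) × (-23.693) = 1.050 + 0.316 = 1.366 V.

1.37 V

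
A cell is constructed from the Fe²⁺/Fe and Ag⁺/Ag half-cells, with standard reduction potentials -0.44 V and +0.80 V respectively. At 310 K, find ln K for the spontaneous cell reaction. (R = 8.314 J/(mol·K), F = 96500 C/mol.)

ln K = 92.9

E°_cell = +0.80 − (-0.44) = 1.24 V, with n = 2 electrons transferred.
At equilibrium E = 0, so the Nernst equation gives ln K = nFE°/RT = (2)(96500)(1.24)/((8.314)(310)) = 92.86.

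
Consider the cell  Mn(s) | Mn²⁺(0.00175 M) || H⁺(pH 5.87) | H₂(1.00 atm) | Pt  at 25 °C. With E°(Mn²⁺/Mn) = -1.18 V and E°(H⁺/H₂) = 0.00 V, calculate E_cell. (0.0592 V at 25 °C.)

The hydrogen couple is the cathode, so E°_cell = 1.18 V; n = 2.
[H⁺] = 10^(−5.87) = 1.3 × 10^-6 M, and Q = [Mn²⁺]·P(H₂) / [H⁺]^2 = 9.62 × 10^8.
E = E° − (0.0592/2) log Q = 1.18 − (0.0592/2)(8.983) = 0.914 V.

0.91 V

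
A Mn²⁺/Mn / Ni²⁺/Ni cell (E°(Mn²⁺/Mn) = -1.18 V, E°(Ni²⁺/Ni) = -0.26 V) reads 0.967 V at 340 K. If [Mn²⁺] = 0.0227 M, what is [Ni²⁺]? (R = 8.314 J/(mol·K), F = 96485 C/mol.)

0.56 M

From the Nernst equation, ln Q = nF(E° − E)/RT = 2×96485×(0.92 − 0.967)/(8.314×340) = -3.208, so Q = 0.0404.
With Q = [Mn²⁺]/[Ni²⁺] and the known concentrations, [Ni²⁺] in the denominator gives [Ni²⁺] = 0.56 M.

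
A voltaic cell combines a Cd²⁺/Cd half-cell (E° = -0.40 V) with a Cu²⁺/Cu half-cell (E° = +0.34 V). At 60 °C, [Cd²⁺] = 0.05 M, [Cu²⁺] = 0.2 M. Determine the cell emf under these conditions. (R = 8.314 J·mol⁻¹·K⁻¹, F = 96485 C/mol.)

0.760 V

The Cu²⁺/Cu couple has the higher reduction potential and acts as the cathode, so E°_cell = +0.34 − (-0.40) = 0.74 V.
Balancing electrons gives n = 2; the reaction quotient is Q = [Cd²⁺]/[Cu²⁺] = 0.250.
E = E° − (RT/nF) ln Q = 0.74 − (8.314×333)/(2×96485) × (-1.386) = 0.740 + 0.020 = 0.760 V.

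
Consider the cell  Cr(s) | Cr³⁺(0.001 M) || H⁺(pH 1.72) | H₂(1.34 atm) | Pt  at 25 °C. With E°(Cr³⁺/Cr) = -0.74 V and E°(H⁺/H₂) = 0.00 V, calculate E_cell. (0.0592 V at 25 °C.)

The hydrogen couple is the cathode, so E°_cell = 0.74 V; n = 6.
[H⁺] = 10^(−1.72) = 0.019 M, and Q = [Cr³⁺]^2·P(H₂)^3 / [H⁺]^6 = 5.03 × 10^4.
E = E° − (0.0592/6) log Q = 0.74 − (0.0592/6)(4.701) = 0.694 V.

0.69 V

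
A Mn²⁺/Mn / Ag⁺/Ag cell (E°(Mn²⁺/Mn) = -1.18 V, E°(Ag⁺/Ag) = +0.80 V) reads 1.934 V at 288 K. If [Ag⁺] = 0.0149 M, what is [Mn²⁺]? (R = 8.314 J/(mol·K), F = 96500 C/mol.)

0.009 M

From the Nernst equation, ln Q = nF(E° − E)/RT = 2×96500×(1.98 − 1.934)/(8.314×288) = 3.708, so Q = 40.8.
With Q = [Mn²⁺]/[Ag⁺]^2 and the known concentrations, [Mn²⁺] in the numerator gives [Mn²⁺] = 0.009 M.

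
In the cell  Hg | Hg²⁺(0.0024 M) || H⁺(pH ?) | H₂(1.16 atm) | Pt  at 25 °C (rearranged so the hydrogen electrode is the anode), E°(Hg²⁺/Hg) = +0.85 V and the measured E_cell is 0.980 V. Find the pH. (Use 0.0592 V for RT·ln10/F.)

E°_cell = 0.85 V and n = 2.
log Q = n(E° − E)/0.0592 = 2×(0.85 − 0.980)/0.0592 = -4.392.
With Q = [H⁺]^2 / ([Hg²⁺]·P(H₂)), solving for [H⁺] gives log[H⁺] = -3.474, so pH = 3.47.

pH = 3.47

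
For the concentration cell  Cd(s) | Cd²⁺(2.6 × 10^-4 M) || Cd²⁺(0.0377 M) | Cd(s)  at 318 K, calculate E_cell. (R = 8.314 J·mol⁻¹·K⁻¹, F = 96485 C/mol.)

0.068 V

Both half-cells are Cd²⁺/Cd, so E°_cell = 0. The concentrated side is the cathode; the cell reaction moves Cd²⁺ from high to low concentration with n = 2.
Q = [Cd²⁺]_dilute/[Cd²⁺]_conc = 2.6 × 10^-4/0.0377 = 0.00690.
E = 0 − (RT/nF) ln Q = −((8.314×318)/(2×96485))(-4.977) = 0.0682 V.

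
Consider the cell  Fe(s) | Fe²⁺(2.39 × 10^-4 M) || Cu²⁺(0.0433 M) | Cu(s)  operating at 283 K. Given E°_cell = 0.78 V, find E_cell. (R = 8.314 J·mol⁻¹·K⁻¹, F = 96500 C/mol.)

Balancing electrons gives n = 2; the reaction quotient is Q = [Fe²⁺]/[Cu²⁺] = 0.00552.
E = E° − (RT/nF) ln Q = 0.78 − (8.314×283)/(2×96500) × (-5.199) = 0.780 + 0.063 = 0.843 V.

0.843 V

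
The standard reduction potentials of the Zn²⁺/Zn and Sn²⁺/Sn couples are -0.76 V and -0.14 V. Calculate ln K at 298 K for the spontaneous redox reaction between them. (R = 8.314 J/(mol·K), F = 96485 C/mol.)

E°_cell = -0.14 − (-0.76) = 0.62 V, with n = 2 electrons transferred.
At equilibrium E = 0, so the Nernst equation gives ln K = nFE°/RT = (2)(96485)(0.62)/((8.314)(298)) = 48.29.

ln K = 48.3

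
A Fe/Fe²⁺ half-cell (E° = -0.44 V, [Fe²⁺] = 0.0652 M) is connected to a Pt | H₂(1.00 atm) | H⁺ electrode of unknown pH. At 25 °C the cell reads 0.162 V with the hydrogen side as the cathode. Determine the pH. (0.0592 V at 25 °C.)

pH = 5.29

E°_cell = 0.44 V and n = 2.
log Q = n(E° − E)/0.0592 = 2×(0.44 − 0.162)/0.0592 = 9.392.
With Q = [Fe²⁺]·P(H₂) / [H⁺]^2, solving for [H⁺] gives log[H⁺] = -5.289, so pH = 5.29.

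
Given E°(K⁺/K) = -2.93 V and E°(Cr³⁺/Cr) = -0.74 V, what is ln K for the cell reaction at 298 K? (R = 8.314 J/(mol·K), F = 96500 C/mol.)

E°_cell = -0.74 − (-2.93) = 2.19 V, with n = 3 electrons transferred.
At equilibrium E = 0, so the Nernst equation gives ln K = nFE°/RT = (3)(96500)(2.19)/((8.314)(298)) = 255.90.

ln K = 255.9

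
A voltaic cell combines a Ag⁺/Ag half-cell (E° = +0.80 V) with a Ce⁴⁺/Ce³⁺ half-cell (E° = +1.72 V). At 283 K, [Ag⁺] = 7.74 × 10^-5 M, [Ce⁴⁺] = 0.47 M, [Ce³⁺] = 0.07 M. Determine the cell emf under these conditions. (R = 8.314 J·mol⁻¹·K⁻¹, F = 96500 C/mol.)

The Ce⁴⁺/Ce³⁺ couple has the higher reduction potential and acts as the cathode, so E°_cell = +1.72 − (+0.80) = 0.92 V.
Balancing electrons gives n = 1; the reaction quotient is Q = [Ag⁺]·[Ce³⁺]/[Ce⁴⁺] = 1.15 × 10^-5.
E = E° − (RT/nF) ln Q = 0.92 − (8.314×283)/(1×96500) × (-11.371) = 0.920 + 0.277 = 1.197 V.

1.20 V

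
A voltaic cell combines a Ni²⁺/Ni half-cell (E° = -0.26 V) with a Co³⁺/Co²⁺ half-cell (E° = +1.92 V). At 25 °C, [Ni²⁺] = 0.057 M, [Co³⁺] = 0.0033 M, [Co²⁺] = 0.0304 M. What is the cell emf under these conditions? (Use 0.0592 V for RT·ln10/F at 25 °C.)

2.16 V

The Co³⁺/Co²⁺ couple has the higher reduction potential and acts as the cathode, so E°_cell = +1.92 − (-0.26) = 2.18 V.
Balancing electrons gives n = 2; the reaction quotient is Q = [Ni²⁺]·[Co²⁺]^2/[Co³⁺]^2 = 4.84.
At 25 °C, E = E° − (0.0592/n) log Q = 2.18 − (0.0592/2)(0.685) = 2.180 − 0.020 = 2.160 V.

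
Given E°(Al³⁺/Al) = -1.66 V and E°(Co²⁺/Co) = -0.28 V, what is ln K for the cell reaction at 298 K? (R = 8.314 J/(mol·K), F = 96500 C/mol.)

E°_cell = -0.28 − (-1.66) = 1.38 V, with n = 6 electrons transferred.
At equilibrium E = 0, so the Nernst equation gives ln K = nFE°/RT = (6)(96500)(1.38)/((8.314)(298)) = 322.50.

ln K = 322.5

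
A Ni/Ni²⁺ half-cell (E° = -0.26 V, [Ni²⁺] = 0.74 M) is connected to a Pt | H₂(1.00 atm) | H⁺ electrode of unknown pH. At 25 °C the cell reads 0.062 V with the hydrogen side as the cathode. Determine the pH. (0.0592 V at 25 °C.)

E°_cell = 0.26 V and n = 2.
log Q = n(E° − E)/0.0592 = 2×(0.26 − 0.062)/0.0592 = 6.689.
With Q = [Ni²⁺]·P(H₂) / [H⁺]^2, solving for [H⁺] gives log[H⁺] = -3.410, so pH = 3.41.

pH = 3.41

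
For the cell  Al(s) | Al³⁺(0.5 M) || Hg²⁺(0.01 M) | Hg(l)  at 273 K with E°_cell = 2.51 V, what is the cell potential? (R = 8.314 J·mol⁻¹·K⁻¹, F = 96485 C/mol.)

2.46 V

Balancing electrons gives n = 6; the reaction quotient is Q = [Al³⁺]^2/[Hg²⁺]^3 = 2.5 × 10^5.
E = E° − (RT/nF) ln Q = 2.51 − (8.314×273)/(6×96485) × (12.429) = 2.510 − 0.049 = 2.461 V.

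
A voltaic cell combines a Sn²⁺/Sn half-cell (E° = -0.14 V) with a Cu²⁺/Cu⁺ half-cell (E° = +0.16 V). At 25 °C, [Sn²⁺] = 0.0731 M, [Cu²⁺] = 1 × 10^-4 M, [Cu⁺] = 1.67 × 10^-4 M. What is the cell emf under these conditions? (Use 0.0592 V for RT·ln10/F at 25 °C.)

The Cu²⁺/Cu⁺ couple has the higher reduction potential and acts as the cathode, so E°_cell = +0.16 − (-0.14) = 0.30 V.
Balancing electrons gives n = 2; the reaction quotient is Q = [Sn²⁺]·[Cu⁺]^2/[Cu²⁺]^2 = 0.204.
At 25 °C, E = E° − (0.0592/n) log Q = 0.30 − (0.0592/2)(-0.691) = 0.300 + 0.020 = 0.320 V.

0.320 V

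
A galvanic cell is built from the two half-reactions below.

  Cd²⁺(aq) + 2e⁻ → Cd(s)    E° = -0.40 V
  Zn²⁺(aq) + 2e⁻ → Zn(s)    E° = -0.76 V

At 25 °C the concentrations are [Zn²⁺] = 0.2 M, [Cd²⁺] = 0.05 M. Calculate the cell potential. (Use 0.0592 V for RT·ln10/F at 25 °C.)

0.342 V

The Cd²⁺/Cd couple has the higher reduction potential and acts as the cathode, so E°_cell = -0.40 − (-0.76) = 0.36 V.
Balancing electrons gives n = 2; the reaction quotient is Q = [Zn²⁺]/[Cd²⁺] = 4.00.
At 25 °C, E = E° − (0.0592/n) log Q = 0.36 − (0.0592/2)(0.602) = 0.360 − 0.018 = 0.342 V.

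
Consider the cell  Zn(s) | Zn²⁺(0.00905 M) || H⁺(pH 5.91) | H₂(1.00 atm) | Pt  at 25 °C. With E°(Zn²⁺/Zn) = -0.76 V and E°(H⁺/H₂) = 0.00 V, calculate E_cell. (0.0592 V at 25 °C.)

0.47 V

The hydrogen couple is the cathode, so E°_cell = 0.76 V; n = 2.
[H⁺] = 10^(−5.91) = 1.2 × 10^-6 M, and Q = [Zn²⁺]·P(H₂) / [H⁺]^2 = 5.98 × 10^9.
E = E° − (0.0592/2) log Q = 0.76 − (0.0592/2)(9.777) = 0.471 V.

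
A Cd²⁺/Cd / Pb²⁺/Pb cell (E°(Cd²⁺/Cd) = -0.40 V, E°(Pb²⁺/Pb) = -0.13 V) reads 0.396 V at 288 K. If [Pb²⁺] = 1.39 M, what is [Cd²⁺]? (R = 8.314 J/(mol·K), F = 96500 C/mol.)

5.4 × 10^-5 M

From the Nernst equation, ln Q = nF(E° − E)/RT = 2×96500×(0.27 − 0.396)/(8.314×288) = -10.156, so Q = 3.88 × 10^-5.
With Q = [Cd²⁺]/[Pb²⁺] and the known concentrations, [Cd²⁺] in the numerator gives [Cd²⁺] = 5.4 × 10^-5 M.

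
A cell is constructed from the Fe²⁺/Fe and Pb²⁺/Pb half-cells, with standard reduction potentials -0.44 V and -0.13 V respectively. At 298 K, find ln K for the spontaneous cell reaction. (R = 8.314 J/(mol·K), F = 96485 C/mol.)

ln K = 24.1

E°_cell = -0.13 − (-0.44) = 0.31 V, with n = 2 electrons transferred.
At equilibrium E = 0, so the Nernst equation gives ln K = nFE°/RT = (2)(96485)(0.31)/((8.314)(298)) = 24.14.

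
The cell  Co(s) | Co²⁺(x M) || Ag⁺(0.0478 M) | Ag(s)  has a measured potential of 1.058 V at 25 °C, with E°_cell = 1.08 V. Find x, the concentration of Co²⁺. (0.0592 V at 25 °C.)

From the Nernst equation, log Q = n(E° − E)/0.0592 = 2(1.08 − 1.058)/0.0592 = 0.743, so Q = 5.54.
With Q = [Co²⁺]/[Ag⁺]^2 and the known concentrations, [Co²⁺] in the numerator gives [Co²⁺] = 0.013 M.

0.013 M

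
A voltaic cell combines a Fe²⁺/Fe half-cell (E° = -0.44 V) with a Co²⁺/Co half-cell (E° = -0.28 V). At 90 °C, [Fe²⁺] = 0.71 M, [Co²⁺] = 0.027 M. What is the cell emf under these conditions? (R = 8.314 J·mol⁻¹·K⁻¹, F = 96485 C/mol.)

0.109 V

The Co²⁺/Co couple has the higher reduction potential and acts as the cathode, so E°_cell = -0.28 − (-0.44) = 0.16 V.
Balancing electrons gives n = 2; the reaction quotient is Q = [Fe²⁺]/[Co²⁺] = 26.3.
E = E° − (RT/nF) ln Q = 0.16 − (8.314×363)/(2×96485) × (3.269) = 0.160 − 0.051 = 0.109 V.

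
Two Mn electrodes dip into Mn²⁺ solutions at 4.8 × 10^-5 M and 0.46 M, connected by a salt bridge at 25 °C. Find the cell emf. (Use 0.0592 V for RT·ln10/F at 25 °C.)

0.12 V

Both half-cells are Mn²⁺/Mn, so E°_cell = 0. The concentrated side is the cathode; the cell reaction moves Mn²⁺ from high to low concentration with n = 2.
Q = [Mn²⁺]_dilute/[Mn²⁺]_conc = 4.8 × 10^-5/0.46 = 1.04 × 10^-4.
E = 0 − (0.0592/2) log Q = −(0.0592/2)(-3.982) = 0.1179 V.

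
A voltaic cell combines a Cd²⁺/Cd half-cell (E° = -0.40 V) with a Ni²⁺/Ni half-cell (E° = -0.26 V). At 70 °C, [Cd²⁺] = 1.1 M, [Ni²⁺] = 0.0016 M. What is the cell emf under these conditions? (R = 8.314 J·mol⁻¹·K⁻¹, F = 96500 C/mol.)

The Ni²⁺/Ni couple has the higher reduction potential and acts as the cathode, so E°_cell = -0.26 − (-0.40) = 0.14 V.
Balancing electrons gives n = 2; the reaction quotient is Q = [Cd²⁺]/[Ni²⁺] = 688.
E = E° − (RT/nF) ln Q = 0.14 − (8.314×343)/(2×96500) × (6.533) = 0.140 − 0.097 = 0.043 V.

0.043 V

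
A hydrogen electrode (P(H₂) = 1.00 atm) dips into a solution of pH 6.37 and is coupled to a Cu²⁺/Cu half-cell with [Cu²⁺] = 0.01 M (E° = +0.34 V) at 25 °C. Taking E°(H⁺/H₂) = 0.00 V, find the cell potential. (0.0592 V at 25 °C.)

0.66 V

The Cu²⁺/Cu couple is the cathode, so E°_cell = 0.34 V; n = 2.
[H⁺] = 10^(−6.37) = 4.3 × 10^-7 M, and Q = [H⁺]^2 / ([Cu²⁺]·P(H₂)) = 1.82 × 10^-11.
E = E° − (0.0592/2) log Q = 0.34 − (0.0592/2)(-10.740) = 0.658 V.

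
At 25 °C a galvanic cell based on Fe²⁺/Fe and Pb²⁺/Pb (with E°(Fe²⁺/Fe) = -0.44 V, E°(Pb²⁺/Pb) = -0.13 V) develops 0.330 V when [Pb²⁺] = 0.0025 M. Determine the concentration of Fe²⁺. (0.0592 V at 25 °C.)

5.3 × 10^-4 M

From the Nernst equation, log Q = n(E° − E)/0.0592 = 2(0.31 − 0.330)/0.0592 = -0.676, so Q = 0.211.
With Q = [Fe²⁺]/[Pb²⁺] and the known concentrations, [Fe²⁺] in the numerator gives [Fe²⁺] = 5.3 × 10^-4 M.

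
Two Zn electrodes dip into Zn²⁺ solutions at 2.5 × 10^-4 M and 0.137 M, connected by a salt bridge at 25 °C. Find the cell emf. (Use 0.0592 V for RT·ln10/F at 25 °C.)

0.081 V

Both half-cells are Zn²⁺/Zn, so E°_cell = 0. The concentrated side is the cathode; the cell reaction moves Zn²⁺ from high to low concentration with n = 2.
Q = [Zn²⁺]_dilute/[Zn²⁺]_conc = 2.5 × 10^-4/0.137 = 0.00182.
E = 0 − (0.0592/2) log Q = −(0.0592/2)(-2.739) = 0.0811 V.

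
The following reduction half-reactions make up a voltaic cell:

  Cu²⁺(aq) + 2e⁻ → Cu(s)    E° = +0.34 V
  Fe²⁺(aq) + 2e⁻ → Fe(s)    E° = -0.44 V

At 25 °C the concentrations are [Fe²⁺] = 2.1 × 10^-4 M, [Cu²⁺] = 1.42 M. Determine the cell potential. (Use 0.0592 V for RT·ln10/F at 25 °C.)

The Cu²⁺/Cu couple has the higher reduction potential and acts as the cathode, so E°_cell = +0.34 − (-0.44) = 0.78 V.
Balancing electrons gives n = 2; the reaction quotient is Q = [Fe²⁺]/[Cu²⁺] = 1.48 × 10^-4.
At 25 °C, E = E° − (0.0592/n) log Q = 0.78 − (0.0592/2)(-3.830) = 0.780 + 0.113 = 0.893 V.

0.893 V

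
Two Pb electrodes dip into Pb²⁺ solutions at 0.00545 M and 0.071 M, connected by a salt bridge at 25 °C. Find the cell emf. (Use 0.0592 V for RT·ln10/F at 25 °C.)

0.033 V

Both half-cells are Pb²⁺/Pb, so E°_cell = 0. The concentrated side is the cathode; the cell reaction moves Pb²⁺ from high to low concentration with n = 2.
Q = [Pb²⁺]_dilute/[Pb²⁺]_conc = 0.00545/0.071 = 0.0768.
E = 0 − (0.0592/2) log Q = −(0.0592/2)(-1.115) = 0.0330 V.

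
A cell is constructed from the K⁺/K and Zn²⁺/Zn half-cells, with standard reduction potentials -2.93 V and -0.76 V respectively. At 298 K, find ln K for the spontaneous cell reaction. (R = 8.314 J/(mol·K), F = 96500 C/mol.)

ln K = 169.0

E°_cell = -0.76 − (-2.93) = 2.17 V, with n = 2 electrons transferred.
At equilibrium E = 0, so the Nernst equation gives ln K = nFE°/RT = (2)(96500)(2.17)/((8.314)(298)) = 169.04.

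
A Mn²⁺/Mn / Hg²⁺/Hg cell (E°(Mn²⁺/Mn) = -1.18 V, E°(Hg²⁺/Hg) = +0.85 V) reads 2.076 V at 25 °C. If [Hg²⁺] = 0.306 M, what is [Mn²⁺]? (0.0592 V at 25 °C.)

From the Nernst equation, log Q = n(E° − E)/0.0592 = 2(2.03 − 2.076)/0.0592 = -1.554, so Q = 0.0279.
With Q = [Mn²⁺]/[Hg²⁺] and the known concentrations, [Mn²⁺] in the numerator gives [Mn²⁺] = 0.0085 M.

0.0085 M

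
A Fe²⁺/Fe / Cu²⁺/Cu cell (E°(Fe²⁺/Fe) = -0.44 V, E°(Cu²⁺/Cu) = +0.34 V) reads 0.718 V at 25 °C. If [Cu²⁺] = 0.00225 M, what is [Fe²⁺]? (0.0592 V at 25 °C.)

From the Nernst equation, log Q = n(E° − E)/0.0592 = 2(0.78 − 0.718)/0.0592 = 2.095, so Q = 124.
With Q = [Fe²⁺]/[Cu²⁺] and the known concentrations, [Fe²⁺] in the numerator gives [Fe²⁺] = 0.28 M.

0.28 M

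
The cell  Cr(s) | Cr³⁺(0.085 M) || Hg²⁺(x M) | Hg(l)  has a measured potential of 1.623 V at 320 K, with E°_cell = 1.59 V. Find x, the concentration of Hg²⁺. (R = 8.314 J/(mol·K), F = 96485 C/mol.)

From the Nernst equation, ln Q = nF(E° − E)/RT = 6×96485×(1.59 − 1.623)/(8.314×320) = -7.181, so Q = 7.61 × 10^-4.
With Q = [Cr³⁺]^2/[Hg²⁺]^3 and the known concentrations, [Hg²⁺]^3 in the denominator gives [Hg²⁺] = 2.1 M.

2.1 M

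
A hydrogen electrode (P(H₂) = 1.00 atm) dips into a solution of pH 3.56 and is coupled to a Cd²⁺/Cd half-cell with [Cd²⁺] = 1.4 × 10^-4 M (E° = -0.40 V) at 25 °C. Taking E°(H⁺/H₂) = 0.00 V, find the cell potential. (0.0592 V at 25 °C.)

0.30 V

The hydrogen couple is the cathode, so E°_cell = 0.40 V; n = 2.
[H⁺] = 10^(−3.56) = 2.8 × 10^-4 M, and Q = [Cd²⁺]·P(H₂) / [H⁺]^2 = 1850.
E = E° − (0.0592/2) log Q = 0.40 − (0.0592/2)(3.266) = 0.303 V.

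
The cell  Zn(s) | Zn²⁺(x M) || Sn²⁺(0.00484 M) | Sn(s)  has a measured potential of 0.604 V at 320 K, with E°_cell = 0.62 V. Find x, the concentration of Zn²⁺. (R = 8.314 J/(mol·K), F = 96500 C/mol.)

0.015 M

From the Nernst equation, ln Q = nF(E° − E)/RT = 2×96500×(0.62 − 0.604)/(8.314×320) = 1.161, so Q = 3.19.
With Q = [Zn²⁺]/[Sn²⁺] and the known concentrations, [Zn²⁺] in the numerator gives [Zn²⁺] = 0.015 M.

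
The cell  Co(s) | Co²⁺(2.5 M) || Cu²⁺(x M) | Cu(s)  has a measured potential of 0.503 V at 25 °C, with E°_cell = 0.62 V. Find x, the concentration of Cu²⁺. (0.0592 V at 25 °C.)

2.8 × 10^-4 M

From the Nernst equation, log Q = n(E° − E)/0.0592 = 2(0.62 − 0.503)/0.0592 = 3.953, so Q = 8970.
With Q = [Co²⁺]/[Cu²⁺] and the known concentrations, [Cu²⁺] in the denominator gives [Cu²⁺] = 2.8 × 10^-4 M.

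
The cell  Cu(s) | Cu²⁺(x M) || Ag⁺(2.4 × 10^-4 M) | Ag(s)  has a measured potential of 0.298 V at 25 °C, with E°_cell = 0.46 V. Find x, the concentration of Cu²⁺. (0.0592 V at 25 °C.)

From the Nernst equation, log Q = n(E° − E)/0.0592 = 2(0.46 − 0.298)/0.0592 = 5.473, so Q = 2.97 × 10^5.
With Q = [Cu²⁺]/[Ag⁺]^2 and the known concentrations, [Cu²⁺] in the numerator gives [Cu²⁺] = 0.017 M.

0.017 M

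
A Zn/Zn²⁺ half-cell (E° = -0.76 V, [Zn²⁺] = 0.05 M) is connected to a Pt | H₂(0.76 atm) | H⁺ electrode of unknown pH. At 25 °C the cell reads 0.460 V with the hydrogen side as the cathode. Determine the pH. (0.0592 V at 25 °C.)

pH = 5.78

E°_cell = 0.76 V and n = 2.
log Q = n(E° − E)/0.0592 = 2×(0.76 − 0.460)/0.0592 = 10.135.
With Q = [Zn²⁺]·P(H₂) / [H⁺]^2, solving for [H⁺] gives log[H⁺] = -5.778, so pH = 5.78.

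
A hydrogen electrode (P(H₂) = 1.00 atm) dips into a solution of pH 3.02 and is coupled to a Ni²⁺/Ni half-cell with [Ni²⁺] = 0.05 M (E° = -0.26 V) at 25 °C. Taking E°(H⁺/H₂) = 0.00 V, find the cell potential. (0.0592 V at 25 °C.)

The hydrogen couple is the cathode, so E°_cell = 0.26 V; n = 2.
[H⁺] = 10^(−3.02) = 9.5 × 10^-4 M, and Q = [Ni²⁺]·P(H₂) / [H⁺]^2 = 5.48 × 10^4.
E = E° − (0.0592/2) log Q = 0.26 − (0.0592/2)(4.739) = 0.120 V.

0.12 V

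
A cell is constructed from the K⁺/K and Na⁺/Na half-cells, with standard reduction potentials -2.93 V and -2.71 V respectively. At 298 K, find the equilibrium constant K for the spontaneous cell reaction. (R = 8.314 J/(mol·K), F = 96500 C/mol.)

5300

E°_cell = -2.71 − (-2.93) = 0.22 V, with n = 1 electron transferred.
At equilibrium E = 0, so the Nernst equation gives ln K = nFE°/RT = (1)(96500)(0.22)/((8.314)(298)) = 8.57.
K = e^8.57 = 5300.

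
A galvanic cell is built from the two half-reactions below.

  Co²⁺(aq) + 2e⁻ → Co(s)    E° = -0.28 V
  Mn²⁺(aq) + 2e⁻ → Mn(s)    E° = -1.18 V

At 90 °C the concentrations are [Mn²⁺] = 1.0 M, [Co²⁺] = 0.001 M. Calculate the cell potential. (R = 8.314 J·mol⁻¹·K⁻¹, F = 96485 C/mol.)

The Co²⁺/Co couple has the higher reduction potential and acts as the cathode, so E°_cell = -0.28 − (-1.18) = 0.90 V.
Balancing electrons gives n = 2; the reaction quotient is Q = [Mn²⁺]/[Co²⁺] = 1000.
E = E° − (RT/nF) ln Q = 0.90 − (8.314×363)/(2×96485) × (6.908) = 0.900 − 0.108 = 0.792 V.

0.792 V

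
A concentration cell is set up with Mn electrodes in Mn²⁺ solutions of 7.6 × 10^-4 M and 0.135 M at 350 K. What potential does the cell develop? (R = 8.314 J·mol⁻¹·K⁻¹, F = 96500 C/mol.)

Both half-cells are Mn²⁺/Mn, so E°_cell = 0. The concentrated side is the cathode; the cell reaction moves Mn²⁺ from high to low concentration with n = 2.
Q = [Mn²⁺]_dilute/[Mn²⁺]_conc = 7.6 × 10^-4/0.135 = 0.00563.
E = 0 − (RT/nF) ln Q = −((8.314×350)/(2×96500))(-5.180) = 0.0781 V.

0.078 V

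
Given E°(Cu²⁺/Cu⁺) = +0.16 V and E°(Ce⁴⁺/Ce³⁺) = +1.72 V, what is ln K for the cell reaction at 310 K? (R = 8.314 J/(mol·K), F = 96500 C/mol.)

ln K = 58.4

E°_cell = +1.72 − (+0.16) = 1.56 V, with n = 1 electron transferred.
At equilibrium E = 0, so the Nernst equation gives ln K = nFE°/RT = (1)(96500)(1.56)/((8.314)(310)) = 58.41.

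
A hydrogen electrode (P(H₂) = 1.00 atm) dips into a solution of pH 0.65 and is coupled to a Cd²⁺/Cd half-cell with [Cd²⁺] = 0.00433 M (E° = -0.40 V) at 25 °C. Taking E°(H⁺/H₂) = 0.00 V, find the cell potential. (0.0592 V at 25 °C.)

0.43 V

The hydrogen couple is the cathode, so E°_cell = 0.40 V; n = 2.
[H⁺] = 10^(−0.65) = 0.22 M, and Q = [Cd²⁺]·P(H₂) / [H⁺]^2 = 0.0864.
E = E° − (0.0592/2) log Q = 0.40 − (0.0592/2)(-1.064) = 0.431 V.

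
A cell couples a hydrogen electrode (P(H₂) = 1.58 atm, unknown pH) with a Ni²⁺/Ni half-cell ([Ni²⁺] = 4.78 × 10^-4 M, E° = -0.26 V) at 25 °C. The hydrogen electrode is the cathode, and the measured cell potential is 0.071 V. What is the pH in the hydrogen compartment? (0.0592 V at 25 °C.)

pH = 4.75

E°_cell = 0.26 V and n = 2.
log Q = n(E° − E)/0.0592 = 2×(0.26 − 0.071)/0.0592 = 6.385.
With Q = [Ni²⁺]·P(H₂) / [H⁺]^2, solving for [H⁺] gives log[H⁺] = -4.754, so pH = 4.75.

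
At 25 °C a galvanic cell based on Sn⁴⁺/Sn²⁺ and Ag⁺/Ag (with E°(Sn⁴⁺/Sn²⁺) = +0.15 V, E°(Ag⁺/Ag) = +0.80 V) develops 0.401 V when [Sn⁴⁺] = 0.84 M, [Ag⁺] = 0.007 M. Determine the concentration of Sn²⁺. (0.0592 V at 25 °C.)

6.6 × 10^-5 M

From the Nernst equation, log Q = n(E° − E)/0.0592 = 2(0.65 − 0.401)/0.0592 = 8.412, so Q = 2.58 × 10^8.
With Q = [Sn⁴⁺]/([Sn²⁺]·[Ag⁺]^2) and the known concentrations, [Sn²⁺] in the denominator gives [Sn²⁺] = 6.6 × 10^-5 M.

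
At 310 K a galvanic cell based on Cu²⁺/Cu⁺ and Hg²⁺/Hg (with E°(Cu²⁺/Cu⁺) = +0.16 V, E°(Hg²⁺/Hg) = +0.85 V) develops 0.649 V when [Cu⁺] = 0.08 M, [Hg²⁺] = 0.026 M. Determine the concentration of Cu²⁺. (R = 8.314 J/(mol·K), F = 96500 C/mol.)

0.06 M

From the Nernst equation, ln Q = nF(E° − E)/RT = 2×96500×(0.69 − 0.649)/(8.314×310) = 3.070, so Q = 21.5.
With Q = [Cu²⁺]^2/([Cu⁺]^2·[Hg²⁺]) and the known concentrations, [Cu²⁺]^2 in the numerator gives [Cu²⁺] = 0.06 M.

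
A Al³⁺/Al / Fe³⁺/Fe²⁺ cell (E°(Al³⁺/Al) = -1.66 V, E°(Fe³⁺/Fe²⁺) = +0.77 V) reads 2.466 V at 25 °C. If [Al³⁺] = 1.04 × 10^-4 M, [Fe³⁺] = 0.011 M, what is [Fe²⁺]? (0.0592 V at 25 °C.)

From the Nernst equation, log Q = n(E° − E)/0.0592 = 3(2.43 − 2.466)/0.0592 = -1.824, so Q = 0.0150.
With Q = [Al³⁺]·[Fe²⁺]^3/[Fe³⁺]^3 and the known concentrations, [Fe²⁺]^3 in the numerator gives [Fe²⁺] = 0.058 M.

0.058 M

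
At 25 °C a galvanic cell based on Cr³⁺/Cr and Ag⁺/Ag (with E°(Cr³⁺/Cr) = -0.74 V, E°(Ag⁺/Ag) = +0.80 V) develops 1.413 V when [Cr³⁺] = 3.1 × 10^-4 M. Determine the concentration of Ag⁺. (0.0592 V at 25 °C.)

From the Nernst equation, log Q = n(E° − E)/0.0592 = 3(1.54 − 1.413)/0.0592 = 6.436, so Q = 2.73 × 10^6.
With Q = [Cr³⁺]/[Ag⁺]^3 and the known concentrations, [Ag⁺]^3 in the denominator gives [Ag⁺] = 4.8 × 10^-4 M.

4.8 × 10^-4 M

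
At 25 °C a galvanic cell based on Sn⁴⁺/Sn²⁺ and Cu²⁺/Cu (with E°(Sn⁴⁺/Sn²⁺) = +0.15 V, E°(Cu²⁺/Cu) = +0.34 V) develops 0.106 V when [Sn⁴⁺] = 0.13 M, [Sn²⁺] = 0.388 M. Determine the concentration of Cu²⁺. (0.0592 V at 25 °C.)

From the Nernst equation, log Q = n(E° − E)/0.0592 = 2(0.19 − 0.106)/0.0592 = 2.838, so Q = 688.
With Q = [Sn⁴⁺]/([Sn²⁺]·[Cu²⁺]) and the known concentrations, [Cu²⁺] in the denominator gives [Cu²⁺] = 4.9 × 10^-4 M.

4.9 × 10^-4 M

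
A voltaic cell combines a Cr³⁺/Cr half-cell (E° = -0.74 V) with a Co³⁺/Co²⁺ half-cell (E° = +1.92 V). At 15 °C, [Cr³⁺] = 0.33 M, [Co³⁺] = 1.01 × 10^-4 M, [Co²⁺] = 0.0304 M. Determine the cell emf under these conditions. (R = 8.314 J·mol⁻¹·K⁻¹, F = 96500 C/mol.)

2.53 V

The Co³⁺/Co²⁺ couple has the higher reduction potential and acts as the cathode, so E°_cell = +1.92 − (-0.74) = 2.66 V.
Balancing electrons gives n = 3; the reaction quotient is Q = [Cr³⁺]·[Co²⁺]^3/[Co³⁺]^3 = 9 × 10^6.
E = E° − (RT/nF) ln Q = 2.66 − (8.314×288)/(3×96500) × (16.013) = 2.660 − 0.132 = 2.528 V.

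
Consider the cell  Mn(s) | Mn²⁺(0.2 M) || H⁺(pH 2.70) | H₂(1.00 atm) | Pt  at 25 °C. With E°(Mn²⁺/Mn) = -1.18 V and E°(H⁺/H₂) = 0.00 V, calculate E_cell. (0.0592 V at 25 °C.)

1.04 V

The hydrogen couple is the cathode, so E°_cell = 1.18 V; n = 2.
[H⁺] = 10^(−2.70) = 0.0020 M, and Q = [Mn²⁺]·P(H₂) / [H⁺]^2 = 5.02 × 10^4.
E = E° − (0.0592/2) log Q = 1.18 − (0.0592/2)(4.701) = 1.041 V.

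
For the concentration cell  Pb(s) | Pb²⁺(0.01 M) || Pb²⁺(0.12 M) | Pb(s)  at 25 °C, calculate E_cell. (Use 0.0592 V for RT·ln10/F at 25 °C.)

Both half-cells are Pb²⁺/Pb, so E°_cell = 0. The concentrated side is the cathode; the cell reaction moves Pb²⁺ from high to low concentration with n = 2.
Q = [Pb²⁺]_dilute/[Pb²⁺]_conc = 0.01/0.12 = 0.0833.
E = 0 − (0.0592/2) log Q = −(0.0592/2)(-1.079) = 0.0319 V.

0.032 V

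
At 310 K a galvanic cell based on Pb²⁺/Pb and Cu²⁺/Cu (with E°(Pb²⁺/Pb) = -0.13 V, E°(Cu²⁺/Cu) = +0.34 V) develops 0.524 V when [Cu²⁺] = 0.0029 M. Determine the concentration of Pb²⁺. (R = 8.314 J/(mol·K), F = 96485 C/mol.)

5.1 × 10^-5 M

From the Nernst equation, ln Q = nF(E° − E)/RT = 2×96485×(0.47 − 0.524)/(8.314×310) = -4.043, so Q = 0.0175.
With Q = [Pb²⁺]/[Cu²⁺] and the known concentrations, [Pb²⁺] in the numerator gives [Pb²⁺] = 5.1 × 10^-5 M.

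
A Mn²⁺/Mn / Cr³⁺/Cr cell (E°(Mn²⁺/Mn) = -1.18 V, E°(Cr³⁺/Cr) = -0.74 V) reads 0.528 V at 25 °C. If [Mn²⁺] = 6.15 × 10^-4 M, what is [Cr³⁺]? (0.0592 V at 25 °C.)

From the Nernst equation, log Q = n(E° − E)/0.0592 = 6(0.44 − 0.528)/0.0592 = -8.919, so Q = 1.21 × 10^-9.
With Q = [Mn²⁺]^3/[Cr³⁺]^2 and the known concentrations, [Cr³⁺]^2 in the denominator gives [Cr³⁺] = 0.44 M.

0.44 M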